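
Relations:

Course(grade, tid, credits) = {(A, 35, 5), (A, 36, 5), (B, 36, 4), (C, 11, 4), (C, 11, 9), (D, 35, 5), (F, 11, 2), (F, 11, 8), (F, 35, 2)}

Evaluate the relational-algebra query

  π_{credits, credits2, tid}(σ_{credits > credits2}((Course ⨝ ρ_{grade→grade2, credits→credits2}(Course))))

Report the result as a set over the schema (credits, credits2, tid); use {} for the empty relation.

ρ[grade→grade2, credits→credits2]: schema becomes (grade2, tid, credits2); tuples unchanged.
Course ⋈ ρ_{grade→grade2, credits→credits2}(Course) (natural join on tid): {(A, 35, 5, A, 5), (A, 35, 5, D, 5), (A, 35, 5, F, 2), (A, 36, 5, A, 5), (A, 36, 5, B, 4), (B, 36, 4, A, 5), (B, 36, 4, B, 4), (C, 11, 4, C, 4), (C, 11, 4, C, 9), (C, 11, 4, F, 2), (C, 11, 4, F, 8), (C, 11, 9, C, 4), (C, 11, 9, C, 9), (C, 11, 9, F, 2), (C, 11, 9, F, 8), (D, 35, 5, A, 5), (D, 35, 5, D, 5), (D, 35, 5, F, 2), (F, 11, 2, C, 4), (F, 11, 2, C, 9), (F, 11, 2, F, 2), (F, 11, 2, F, 8), (F, 11, 8, C, 4), (F, 11, 8, C, 9), (F, 11, 8, F, 2), (F, 11, 8, F, 8), (F, 35, 2, A, 5), (F, 35, 2, D, 5), (F, 35, 2, F, 2)}
Filtering on credits > credits2 leaves {(A, 35, 5, F, 2), (A, 36, 5, B, 4), (C, 11, 4, F, 2), (C, 11, 9, C, 4), (C, 11, 9, F, 2), (C, 11, 9, F, 8), (D, 35, 5, F, 2), (F, 11, 8, C, 4), (F, 11, 8, F, 2)}.
Projecting to credits, credits2, tid (1 duplicate(s) eliminated): {(4, 2, 11), (5, 2, 35), (5, 4, 36), (8, 2, 11), (8, 4, 11), (9, 2, 11), (9, 4, 11), (9, 8, 11)}

{(4, 2, 11), (5, 2, 35), (5, 4, 36), (8, 2, 11), (8, 4, 11), (9, 2, 11), (9, 4, 11), (9, 8, 11)}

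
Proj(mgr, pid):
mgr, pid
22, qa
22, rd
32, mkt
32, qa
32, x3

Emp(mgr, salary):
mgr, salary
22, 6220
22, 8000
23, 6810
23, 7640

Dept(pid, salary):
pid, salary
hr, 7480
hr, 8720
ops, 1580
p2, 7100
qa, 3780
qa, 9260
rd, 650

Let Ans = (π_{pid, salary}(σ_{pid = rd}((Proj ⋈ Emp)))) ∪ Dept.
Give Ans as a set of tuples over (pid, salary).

{(hr, 7480), (hr, 8720), (ops, 1580), (p2, 7100), (qa, 3780), (qa, 9260), (rd, 6220), (rd, 650), (rd, 8000)}

Proj ⋈ Emp (natural join on mgr): {(22, qa, 6220), (22, qa, 8000), (22, rd, 6220), (22, rd, 8000)}
Apply σ_{pid = rd}; surviving tuples: {(22, rd, 6220), (22, rd, 8000)}
Keep only column(s) pid, salary: {(rd, 6220), (rd, 8000)}
Set union of the two operands is {(hr, 7480), (hr, 8720), (ops, 1580), (p2, 7100), (qa, 3780), (qa, 9260), (rd, 6220), (rd, 650), (rd, 8000)}.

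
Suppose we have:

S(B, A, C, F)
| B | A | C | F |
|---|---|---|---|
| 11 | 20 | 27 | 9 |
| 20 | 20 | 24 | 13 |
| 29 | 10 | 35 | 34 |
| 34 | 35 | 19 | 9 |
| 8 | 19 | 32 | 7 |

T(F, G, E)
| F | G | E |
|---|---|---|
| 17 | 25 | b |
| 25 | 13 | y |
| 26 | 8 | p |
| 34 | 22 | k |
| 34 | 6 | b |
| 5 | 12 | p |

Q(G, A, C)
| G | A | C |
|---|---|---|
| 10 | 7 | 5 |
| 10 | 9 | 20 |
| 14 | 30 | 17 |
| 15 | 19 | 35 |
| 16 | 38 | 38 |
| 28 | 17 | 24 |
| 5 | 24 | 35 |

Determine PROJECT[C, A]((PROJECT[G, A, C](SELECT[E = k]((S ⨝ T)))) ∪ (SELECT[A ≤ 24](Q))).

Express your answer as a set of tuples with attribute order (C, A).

{(20, 9), (24, 17), (35, 10), (35, 19), (35, 24), (5, 7)}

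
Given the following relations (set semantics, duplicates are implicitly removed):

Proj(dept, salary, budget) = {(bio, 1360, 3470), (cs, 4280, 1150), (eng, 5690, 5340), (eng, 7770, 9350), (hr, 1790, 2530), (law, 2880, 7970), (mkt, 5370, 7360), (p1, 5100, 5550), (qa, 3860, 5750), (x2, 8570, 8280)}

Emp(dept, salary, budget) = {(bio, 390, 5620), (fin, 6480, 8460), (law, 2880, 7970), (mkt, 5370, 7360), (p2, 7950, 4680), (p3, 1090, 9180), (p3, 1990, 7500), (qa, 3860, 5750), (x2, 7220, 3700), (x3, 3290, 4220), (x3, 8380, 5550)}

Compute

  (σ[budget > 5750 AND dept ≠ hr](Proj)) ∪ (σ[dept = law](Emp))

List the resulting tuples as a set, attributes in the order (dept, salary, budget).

σ[budget > 5750 AND dept ≠ hr]: keep tuples satisfying budget > 5750 AND dept ≠ hr → {(eng, 7770, 9350), (law, 2880, 7970), (mkt, 5370, 7360), (x2, 8570, 8280)}
σ[dept = law]: keep tuples satisfying dept = law → {(law, 2880, 7970)}
Set union of the two operands is {(eng, 7770, 9350), (law, 2880, 7970), (mkt, 5370, 7360), (x2, 8570, 8280)}.

{(eng, 7770, 9350), (law, 2880, 7970), (mkt, 5370, 7360), (x2, 8570, 8280)}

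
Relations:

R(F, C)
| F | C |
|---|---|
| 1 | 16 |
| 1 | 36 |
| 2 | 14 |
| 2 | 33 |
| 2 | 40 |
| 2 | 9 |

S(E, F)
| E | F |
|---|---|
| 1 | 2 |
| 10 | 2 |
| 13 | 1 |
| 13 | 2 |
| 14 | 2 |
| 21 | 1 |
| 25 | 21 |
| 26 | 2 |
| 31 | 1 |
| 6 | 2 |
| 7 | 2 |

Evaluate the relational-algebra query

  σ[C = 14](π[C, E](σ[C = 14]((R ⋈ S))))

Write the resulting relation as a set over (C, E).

Natural join on F: {(1, 16, 13), (1, 16, 21), (1, 16, 31), (1, 36, 13), (1, 36, 21), (1, 36, 31), (2, 14, 1), (2, 14, 10), (2, 14, 13), (2, 14, 14), (2, 14, 26), (2, 14, 6), (2, 14, 7), (2, 33, 1), (2, 33, 10), (2, 33, 13), (2, 33, 14), (2, 33, 26), (2, 33, 6), (2, 33, 7), (2, 40, 1), (2, 40, 10), (2, 40, 13), (2, 40, 14), (2, 40, 26), (2, 40, 6), (2, 40, 7), (2, 9, 1), (2, 9, 10), (2, 9, 13), (2, 9, 14), (2, 9, 26), (2, 9, 6), (2, 9, 7)}
Apply σ_{C = 14}; surviving tuples: {(2, 14, 1), (2, 14, 10), (2, 14, 13), (2, 14, 14), (2, 14, 26), (2, 14, 6), (2, 14, 7)}
Keep only column(s) C, E: {(14, 1), (14, 10), (14, 13), (14, 14), (14, 26), (14, 6), (14, 7)}
Apply σ_{C = 14}; surviving tuples: {(14, 1), (14, 10), (14, 13), (14, 14), (14, 26), (14, 6), (14, 7)}

{(14, 1), (14, 10), (14, 13), (14, 14), (14, 26), (14, 6), (14, 7)}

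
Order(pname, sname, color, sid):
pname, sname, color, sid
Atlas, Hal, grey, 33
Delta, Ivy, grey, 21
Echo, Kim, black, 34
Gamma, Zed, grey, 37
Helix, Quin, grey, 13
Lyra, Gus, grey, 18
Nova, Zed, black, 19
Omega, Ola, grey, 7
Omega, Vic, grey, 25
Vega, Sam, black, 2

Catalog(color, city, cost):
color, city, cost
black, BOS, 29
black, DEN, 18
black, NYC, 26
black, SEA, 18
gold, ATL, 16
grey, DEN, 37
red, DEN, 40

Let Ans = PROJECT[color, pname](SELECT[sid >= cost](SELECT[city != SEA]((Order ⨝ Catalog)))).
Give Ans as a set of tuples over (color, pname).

{(black, Echo), (black, Nova), (grey, Gamma)}

Joining Order and Catalog on color yields {(Atlas, Hal, grey, 33, DEN, 37), (Delta, Ivy, grey, 21, DEN, 37), (Echo, Kim, black, 34, BOS, 29), (Echo, Kim, black, 34, DEN, 18), (Echo, Kim, black, 34, NYC, 26), (Echo, Kim, black, 34, SEA, 18), (Gamma, Zed, grey, 37, DEN, 37), (Helix, Quin, grey, 13, DEN, 37), (Lyra, Gus, grey, 18, DEN, 37), (Nova, Zed, black, 19, BOS, 29), (Nova, Zed, black, 19, DEN, 18), (Nova, Zed, black, 19, NYC, 26), (Nova, Zed, black, 19, SEA, 18), (Omega, Ola, grey, 7, DEN, 37), (Omega, Vic, grey, 25, DEN, 37), (Vega, Sam, black, 2, BOS, 29), (Vega, Sam, black, 2, DEN, 18), (Vega, Sam, black, 2, NYC, 26), (Vega, Sam, black, 2, SEA, 18)}.
σ[city != SEA]: keep tuples satisfying city != SEA → {(Atlas, Hal, grey, 33, DEN, 37), (Delta, Ivy, grey, 21, DEN, 37), (Echo, Kim, black, 34, BOS, 29), (Echo, Kim, black, 34, DEN, 18), (Echo, Kim, black, 34, NYC, 26), (Gamma, Zed, grey, 37, DEN, 37), (Helix, Quin, grey, 13, DEN, 37), (Lyra, Gus, grey, 18, DEN, 37), (Nova, Zed, black, 19, BOS, 29), (Nova, Zed, black, 19, DEN, 18), (Nova, Zed, black, 19, NYC, 26), (Omega, Ola, grey, 7, DEN, 37), (Omega, Vic, grey, 25, DEN, 37), (Vega, Sam, black, 2, BOS, 29), (Vega, Sam, black, 2, DEN, 18), (Vega, Sam, black, 2, NYC, 26)}
σ[sid >= cost]: keep tuples satisfying sid >= cost → {(Echo, Kim, black, 34, BOS, 29), (Echo, Kim, black, 34, DEN, 18), (Echo, Kim, black, 34, NYC, 26), (Gamma, Zed, grey, 37, DEN, 37), (Nova, Zed, black, 19, DEN, 18)}
Keep only column(s) color, pname (2 duplicate(s) eliminated): {(black, Echo), (black, Nova), (grey, Gamma)}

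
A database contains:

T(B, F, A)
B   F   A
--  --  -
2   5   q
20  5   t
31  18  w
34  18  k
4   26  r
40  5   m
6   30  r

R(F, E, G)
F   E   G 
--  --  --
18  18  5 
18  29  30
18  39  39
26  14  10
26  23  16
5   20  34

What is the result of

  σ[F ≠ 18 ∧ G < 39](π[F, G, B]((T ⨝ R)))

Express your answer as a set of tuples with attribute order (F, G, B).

{(26, 10, 4), (26, 16, 4), (5, 34, 2), (5, 34, 20), (5, 34, 40)}

Joining T and R on F yields {(2, 5, q, 20, 34), (20, 5, t, 20, 34), (31, 18, w, 18, 5), (31, 18, w, 29, 30), (31, 18, w, 39, 39), (34, 18, k, 18, 5), (34, 18, k, 29, 30), (34, 18, k, 39, 39), (4, 26, r, 14, 10), (4, 26, r, 23, 16), (40, 5, m, 20, 34)}.
Projecting to F, G, B: {(18, 30, 31), (18, 30, 34), (18, 39, 31), (18, 39, 34), (18, 5, 31), (18, 5, 34), (26, 10, 4), (26, 16, 4), (5, 34, 2), (5, 34, 20), (5, 34, 40)}
Filtering on F ≠ 18 ∧ G < 39 leaves {(26, 10, 4), (26, 16, 4), (5, 34, 2), (5, 34, 20), (5, 34, 40)}.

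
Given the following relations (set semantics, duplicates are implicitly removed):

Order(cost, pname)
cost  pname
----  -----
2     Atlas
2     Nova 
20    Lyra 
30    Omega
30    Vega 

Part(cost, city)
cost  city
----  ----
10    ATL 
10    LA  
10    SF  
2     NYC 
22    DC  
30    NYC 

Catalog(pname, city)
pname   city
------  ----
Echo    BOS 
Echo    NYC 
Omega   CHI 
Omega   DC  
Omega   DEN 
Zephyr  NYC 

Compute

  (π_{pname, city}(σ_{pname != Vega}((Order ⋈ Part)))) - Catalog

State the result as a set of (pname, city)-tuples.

{(Atlas, NYC), (Nova, NYC), (Omega, NYC)}

Joining Order and Part on cost yields {(2, Atlas, NYC), (2, Nova, NYC), (30, Omega, NYC), (30, Vega, NYC)}.
Apply σ_{pname != Vega}; surviving tuples: {(2, Atlas, NYC), (2, Nova, NYC), (30, Omega, NYC)}
π[pname, city]: project onto (pname, city) → {(Atlas, NYC), (Nova, NYC), (Omega, NYC)}
Difference: {(Atlas, NYC), (Nova, NYC), (Omega, NYC)} with {(Echo, BOS), (Echo, NYC), (Omega, CHI), (Omega, DC), (Omega, DEN), (Zephyr, NYC)} → {(Atlas, NYC), (Nova, NYC), (Omega, NYC)}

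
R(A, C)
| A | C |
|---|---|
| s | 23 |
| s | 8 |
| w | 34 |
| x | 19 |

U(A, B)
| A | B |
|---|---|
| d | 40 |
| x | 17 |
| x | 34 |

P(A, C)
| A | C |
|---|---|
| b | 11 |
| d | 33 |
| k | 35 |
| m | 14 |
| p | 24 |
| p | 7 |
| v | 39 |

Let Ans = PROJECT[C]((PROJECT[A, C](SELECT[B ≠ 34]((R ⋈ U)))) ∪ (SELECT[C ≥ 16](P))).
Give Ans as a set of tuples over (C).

{19, 24, 33, 35, 39}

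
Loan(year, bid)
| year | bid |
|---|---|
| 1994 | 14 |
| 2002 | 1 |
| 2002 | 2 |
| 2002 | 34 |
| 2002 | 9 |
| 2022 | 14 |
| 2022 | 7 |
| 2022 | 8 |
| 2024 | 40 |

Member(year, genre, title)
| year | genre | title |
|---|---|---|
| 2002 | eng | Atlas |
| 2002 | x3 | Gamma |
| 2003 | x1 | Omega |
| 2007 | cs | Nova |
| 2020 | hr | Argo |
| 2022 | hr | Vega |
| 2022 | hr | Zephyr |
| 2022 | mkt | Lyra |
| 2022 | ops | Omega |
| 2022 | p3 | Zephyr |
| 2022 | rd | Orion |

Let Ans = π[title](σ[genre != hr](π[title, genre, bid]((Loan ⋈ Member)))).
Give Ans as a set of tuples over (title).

Natural join on year: {(2002, 1, eng, Atlas), (2002, 1, x3, Gamma), (2002, 2, eng, Atlas), (2002, 2, x3, Gamma), (2002, 34, eng, Atlas), (2002, 34, x3, Gamma), (2002, 9, eng, Atlas), (2002, 9, x3, Gamma), (2022, 14, hr, Vega), (2022, 14, hr, Zephyr), (2022, 14, mkt, Lyra), (2022, 14, ops, Omega), (2022, 14, p3, Zephyr), (2022, 14, rd, Orion), (2022, 7, hr, Vega), (2022, 7, hr, Zephyr), (2022, 7, mkt, Lyra), (2022, 7, ops, Omega), (2022, 7, p3, Zephyr), (2022, 7, rd, Orion), (2022, 8, hr, Vega), (2022, 8, hr, Zephyr), (2022, 8, mkt, Lyra), (2022, 8, ops, Omega), (2022, 8, p3, Zephyr), (2022, 8, rd, Orion)}
π_{title, genre, bid} gives {(Atlas, eng, 1), (Atlas, eng, 2), (Atlas, eng, 34), (Atlas, eng, 9), (Gamma, x3, 1), (Gamma, x3, 2), (Gamma, x3, 34), (Gamma, x3, 9), (Lyra, mkt, 14), (Lyra, mkt, 7), (Lyra, mkt, 8), (Omega, ops, 14), (Omega, ops, 7), (Omega, ops, 8), (Orion, rd, 14), (Orion, rd, 7), (Orion, rd, 8), (Vega, hr, 14), (Vega, hr, 7), (Vega, hr, 8), (Zephyr, hr, 14), (Zephyr, hr, 7), (Zephyr, hr, 8), (Zephyr, p3, 14), (Zephyr, p3, 7), (Zephyr, p3, 8)}.
σ[genre != hr]: keep tuples satisfying genre != hr → {(Atlas, eng, 1), (Atlas, eng, 2), (Atlas, eng, 34), (Atlas, eng, 9), (Gamma, x3, 1), (Gamma, x3, 2), (Gamma, x3, 34), (Gamma, x3, 9), (Lyra, mkt, 14), (Lyra, mkt, 7), (Lyra, mkt, 8), (Omega, ops, 14), (Omega, ops, 7), (Omega, ops, 8), (Orion, rd, 14), (Orion, rd, 7), (Orion, rd, 8), (Zephyr, p3, 14), (Zephyr, p3, 7), (Zephyr, p3, 8)}
π_{title} gives {Atlas, Gamma, Lyra, Omega, Orion, Zephyr} (14 duplicate(s) eliminated).

{Atlas, Gamma, Lyra, Omega, Orion, Zephyr}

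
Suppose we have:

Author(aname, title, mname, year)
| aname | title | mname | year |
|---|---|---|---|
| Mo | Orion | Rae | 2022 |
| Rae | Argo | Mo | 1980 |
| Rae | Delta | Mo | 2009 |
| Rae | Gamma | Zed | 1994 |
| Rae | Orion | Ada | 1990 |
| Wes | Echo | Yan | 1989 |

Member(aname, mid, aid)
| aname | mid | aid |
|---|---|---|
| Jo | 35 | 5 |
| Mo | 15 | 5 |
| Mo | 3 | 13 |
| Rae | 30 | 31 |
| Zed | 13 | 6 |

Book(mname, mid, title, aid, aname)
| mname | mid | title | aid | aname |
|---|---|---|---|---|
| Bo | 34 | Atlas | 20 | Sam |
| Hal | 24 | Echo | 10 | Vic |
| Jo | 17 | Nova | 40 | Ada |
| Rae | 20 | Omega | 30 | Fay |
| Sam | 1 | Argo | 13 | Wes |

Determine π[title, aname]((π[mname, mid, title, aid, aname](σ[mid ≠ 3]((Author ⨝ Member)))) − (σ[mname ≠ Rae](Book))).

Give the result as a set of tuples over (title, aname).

Author ⋈ Member (natural join on aname): {(Mo, Orion, Rae, 2022, 15, 5), (Mo, Orion, Rae, 2022, 3, 13), (Rae, Argo, Mo, 1980, 30, 31), (Rae, Delta, Mo, 2009, 30, 31), (Rae, Gamma, Zed, 1994, 30, 31), (Rae, Orion, Ada, 1990, 30, 31)}
σ[mid ≠ 3]: keep tuples satisfying mid ≠ 3 → {(Mo, Orion, Rae, 2022, 15, 5), (Rae, Argo, Mo, 1980, 30, 31), (Rae, Delta, Mo, 2009, 30, 31), (Rae, Gamma, Zed, 1994, 30, 31), (Rae, Orion, Ada, 1990, 30, 31)}
Projecting to mname, mid, title, aid, aname: {(Ada, 30, Orion, 31, Rae), (Mo, 30, Argo, 31, Rae), (Mo, 30, Delta, 31, Rae), (Rae, 15, Orion, 5, Mo), (Zed, 30, Gamma, 31, Rae)}
σ[mname ≠ Rae]: keep tuples satisfying mname ≠ Rae → {(Bo, 34, Atlas, 20, Sam), (Hal, 24, Echo, 10, Vic), (Jo, 17, Nova, 40, Ada), (Sam, 1, Argo, 13, Wes)}
Taking the difference: {(Ada, 30, Orion, 31, Rae), (Mo, 30, Argo, 31, Rae), (Mo, 30, Delta, 31, Rae), (Rae, 15, Orion, 5, Mo), (Zed, 30, Gamma, 31, Rae)}
Projecting to title, aname: {(Argo, Rae), (Delta, Rae), (Gamma, Rae), (Orion, Mo), (Orion, Rae)}

{(Argo, Rae), (Delta, Rae), (Gamma, Rae), (Orion, Mo), (Orion, Rae)}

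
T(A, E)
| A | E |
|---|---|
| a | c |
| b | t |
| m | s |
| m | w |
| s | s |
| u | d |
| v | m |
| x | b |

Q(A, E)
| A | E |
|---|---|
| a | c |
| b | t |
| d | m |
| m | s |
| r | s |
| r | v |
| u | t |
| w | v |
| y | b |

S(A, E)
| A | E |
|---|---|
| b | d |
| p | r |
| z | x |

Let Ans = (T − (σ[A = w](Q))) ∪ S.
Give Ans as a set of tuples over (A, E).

{(a, c), (b, d), (b, t), (m, s), (m, w), (p, r), (s, s), (u, d), (v, m), (x, b), (z, x)}

Filtering on A = w leaves {(w, v)}.
Taking the difference: {(a, c), (b, t), (m, s), (m, w), (s, s), (u, d), (v, m), (x, b)}
Taking the union: {(a, c), (b, d), (b, t), (m, s), (m, w), (p, r), (s, s), (u, d), (v, m), (x, b), (z, x)}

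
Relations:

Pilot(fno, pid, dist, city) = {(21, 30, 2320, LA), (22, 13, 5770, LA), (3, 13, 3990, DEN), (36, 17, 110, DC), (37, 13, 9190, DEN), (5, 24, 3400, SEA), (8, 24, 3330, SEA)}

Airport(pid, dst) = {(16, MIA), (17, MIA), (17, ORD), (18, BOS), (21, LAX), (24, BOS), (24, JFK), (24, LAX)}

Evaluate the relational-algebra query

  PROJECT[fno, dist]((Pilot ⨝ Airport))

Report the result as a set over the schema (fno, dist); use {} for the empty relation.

{(36, 110), (5, 3400), (8, 3330)}

Pilot ⋈ Airport (natural join on pid): {(36, 17, 110, DC, MIA), (36, 17, 110, DC, ORD), (5, 24, 3400, SEA, BOS), (5, 24, 3400, SEA, JFK), (5, 24, 3400, SEA, LAX), (8, 24, 3330, SEA, BOS), (8, 24, 3330, SEA, JFK), (8, 24, 3330, SEA, LAX)}
π[fno, dist]: project onto (fno, dist) (5 duplicate(s) eliminated) → {(36, 110), (5, 3400), (8, 3330)}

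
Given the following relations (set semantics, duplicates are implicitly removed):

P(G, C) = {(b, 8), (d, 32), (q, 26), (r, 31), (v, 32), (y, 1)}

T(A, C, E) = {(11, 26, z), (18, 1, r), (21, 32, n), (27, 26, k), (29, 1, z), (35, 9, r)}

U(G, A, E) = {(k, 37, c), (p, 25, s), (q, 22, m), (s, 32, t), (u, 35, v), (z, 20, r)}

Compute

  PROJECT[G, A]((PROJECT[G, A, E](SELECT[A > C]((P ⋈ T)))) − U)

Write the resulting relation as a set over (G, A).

Joining P and T on C yields {(d, 32, 21, n), (q, 26, 11, z), (q, 26, 27, k), (v, 32, 21, n), (y, 1, 18, r), (y, 1, 29, z)}.
Filtering on A > C leaves {(q, 26, 27, k), (y, 1, 18, r), (y, 1, 29, z)}.
π_{G, A, E} gives {(q, 27, k), (y, 18, r), (y, 29, z)}.
Difference: {(q, 27, k), (y, 18, r), (y, 29, z)} with {(k, 37, c), (p, 25, s), (q, 22, m), (s, 32, t), (u, 35, v), (z, 20, r)} → {(q, 27, k), (y, 18, r), (y, 29, z)}
π_{G, A} gives {(q, 27), (y, 18), (y, 29)}.

{(q, 27), (y, 18), (y, 29)}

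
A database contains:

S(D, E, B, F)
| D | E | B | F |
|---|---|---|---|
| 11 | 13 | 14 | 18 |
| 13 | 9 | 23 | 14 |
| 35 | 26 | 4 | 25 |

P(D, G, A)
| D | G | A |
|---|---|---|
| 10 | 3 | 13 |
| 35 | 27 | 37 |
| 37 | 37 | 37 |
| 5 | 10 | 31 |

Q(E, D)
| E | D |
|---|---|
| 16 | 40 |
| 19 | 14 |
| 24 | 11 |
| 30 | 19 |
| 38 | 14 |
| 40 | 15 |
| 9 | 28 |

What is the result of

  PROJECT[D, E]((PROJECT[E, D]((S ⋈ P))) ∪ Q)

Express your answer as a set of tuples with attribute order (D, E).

S ⋈ P (natural join on D): {(35, 26, 4, 25, 27, 37)}
π_{E, D} gives {(26, 35)}.
Taking the union: {(16, 40), (19, 14), (24, 11), (26, 35), (30, 19), (38, 14), (40, 15), (9, 28)}
π_{D, E} gives {(11, 24), (14, 19), (14, 38), (15, 40), (19, 30), (28, 9), (35, 26), (40, 16)}.

{(11, 24), (14, 19), (14, 38), (15, 40), (19, 30), (28, 9), (35, 26), (40, 16)}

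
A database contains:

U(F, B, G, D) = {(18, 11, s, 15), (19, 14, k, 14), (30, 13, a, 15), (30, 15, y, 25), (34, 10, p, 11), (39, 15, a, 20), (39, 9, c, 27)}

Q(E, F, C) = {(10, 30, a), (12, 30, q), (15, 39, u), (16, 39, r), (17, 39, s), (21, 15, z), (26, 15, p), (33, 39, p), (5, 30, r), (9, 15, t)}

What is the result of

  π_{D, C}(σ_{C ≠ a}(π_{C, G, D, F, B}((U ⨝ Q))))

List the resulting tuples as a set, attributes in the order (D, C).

Joining U and Q on F yields {(30, 13, a, 15, 10, a), (30, 13, a, 15, 12, q), (30, 13, a, 15, 5, r), (30, 15, y, 25, 10, a), (30, 15, y, 25, 12, q), (30, 15, y, 25, 5, r), (39, 15, a, 20, 15, u), (39, 15, a, 20, 16, r), (39, 15, a, 20, 17, s), (39, 15, a, 20, 33, p), (39, 9, c, 27, 15, u), (39, 9, c, 27, 16, r), (39, 9, c, 27, 17, s), (39, 9, c, 27, 33, p)}.
π[C, G, D, F, B]: project onto (C, G, D, F, B) → {(a, a, 15, 30, 13), (a, y, 25, 30, 15), (p, a, 20, 39, 15), (p, c, 27, 39, 9), (q, a, 15, 30, 13), (q, y, 25, 30, 15), (r, a, 15, 30, 13), (r, a, 20, 39, 15), (r, c, 27, 39, 9), (r, y, 25, 30, 15), (s, a, 20, 39, 15), (s, c, 27, 39, 9), (u, a, 20, 39, 15), (u, c, 27, 39, 9)}
Apply σ_{C ≠ a}; surviving tuples: {(p, a, 20, 39, 15), (p, c, 27, 39, 9), (q, a, 15, 30, 13), (q, y, 25, 30, 15), (r, a, 15, 30, 13), (r, a, 20, 39, 15), (r, c, 27, 39, 9), (r, y, 25, 30, 15), (s, a, 20, 39, 15), (s, c, 27, 39, 9), (u, a, 20, 39, 15), (u, c, 27, 39, 9)}
π[D, C]: project onto (D, C) → {(15, q), (15, r), (20, p), (20, r), (20, s), (20, u), (25, q), (25, r), (27, p), (27, r), (27, s), (27, u)}

{(15, q), (15, r), (20, p), (20, r), (20, s), (20, u), (25, q), (25, r), (27, p), (27, r), (27, s), (27, u)}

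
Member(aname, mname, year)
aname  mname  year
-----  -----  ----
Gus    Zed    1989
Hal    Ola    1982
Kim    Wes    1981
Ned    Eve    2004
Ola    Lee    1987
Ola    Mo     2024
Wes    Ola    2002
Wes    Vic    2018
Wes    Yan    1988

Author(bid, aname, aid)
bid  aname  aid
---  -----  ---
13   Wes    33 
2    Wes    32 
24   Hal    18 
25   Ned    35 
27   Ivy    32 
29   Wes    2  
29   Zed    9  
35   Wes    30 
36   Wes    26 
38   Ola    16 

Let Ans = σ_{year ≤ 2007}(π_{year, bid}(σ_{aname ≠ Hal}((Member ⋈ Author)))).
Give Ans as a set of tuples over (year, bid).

Joining Member and Author on aname yields {(Hal, Ola, 1982, 24, 18), (Ned, Eve, 2004, 25, 35), (Ola, Lee, 1987, 38, 16), (Ola, Mo, 2024, 38, 16), (Wes, Ola, 2002, 13, 33), (Wes, Ola, 2002, 2, 32), (Wes, Ola, 2002, 29, 2), (Wes, Ola, 2002, 35, 30), (Wes, Ola, 2002, 36, 26), (Wes, Vic, 2018, 13, 33), (Wes, Vic, 2018, 2, 32), (Wes, Vic, 2018, 29, 2), (Wes, Vic, 2018, 35, 30), (Wes, Vic, 2018, 36, 26), (Wes, Yan, 1988, 13, 33), (Wes, Yan, 1988, 2, 32), (Wes, Yan, 1988, 29, 2), (Wes, Yan, 1988, 35, 30), (Wes, Yan, 1988, 36, 26)}.
Apply σ_{aname ≠ Hal}; surviving tuples: {(Ned, Eve, 2004, 25, 35), (Ola, Lee, 1987, 38, 16), (Ola, Mo, 2024, 38, 16), (Wes, Ola, 2002, 13, 33), (Wes, Ola, 2002, 2, 32), (Wes, Ola, 2002, 29, 2), (Wes, Ola, 2002, 35, 30), (Wes, Ola, 2002, 36, 26), (Wes, Vic, 2018, 13, 33), (Wes, Vic, 2018, 2, 32), (Wes, Vic, 2018, 29, 2), (Wes, Vic, 2018, 35, 30), (Wes, Vic, 2018, 36, 26), (Wes, Yan, 1988, 13, 33), (Wes, Yan, 1988, 2, 32), (Wes, Yan, 1988, 29, 2), (Wes, Yan, 1988, 35, 30), (Wes, Yan, 1988, 36, 26)}
Keep only column(s) year, bid: {(1987, 38), (1988, 13), (1988, 2), (1988, 29), (1988, 35), (1988, 36), (2002, 13), (2002, 2), (2002, 29), (2002, 35), (2002, 36), (2004, 25), (2018, 13), (2018, 2), (2018, 29), (2018, 35), (2018, 36), (2024, 38)}
Apply σ_{year ≤ 2007}; surviving tuples: {(1987, 38), (1988, 13), (1988, 2), (1988, 29), (1988, 35), (1988, 36), (2002, 13), (2002, 2), (2002, 29), (2002, 35), (2002, 36), (2004, 25)}

{(1987, 38), (1988, 13), (1988, 2), (1988, 29), (1988, 35), (1988, 36), (2002, 13), (2002, 2), (2002, 29), (2002, 35), (2002, 36), (2004, 25)}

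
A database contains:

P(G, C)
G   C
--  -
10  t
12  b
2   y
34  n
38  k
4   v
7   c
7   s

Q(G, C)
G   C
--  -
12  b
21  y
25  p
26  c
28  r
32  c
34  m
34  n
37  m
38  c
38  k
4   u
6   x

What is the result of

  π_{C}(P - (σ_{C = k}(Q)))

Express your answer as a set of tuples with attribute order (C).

{b, c, n, s, t, v, y}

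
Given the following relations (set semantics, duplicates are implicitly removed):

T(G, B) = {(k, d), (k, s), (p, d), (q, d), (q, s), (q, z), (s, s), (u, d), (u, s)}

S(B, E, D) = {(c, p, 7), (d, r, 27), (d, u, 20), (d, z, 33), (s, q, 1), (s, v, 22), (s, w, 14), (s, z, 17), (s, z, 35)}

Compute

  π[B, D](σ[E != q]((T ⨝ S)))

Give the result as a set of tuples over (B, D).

{(d, 20), (d, 27), (d, 33), (s, 14), (s, 17), (s, 22), (s, 35)}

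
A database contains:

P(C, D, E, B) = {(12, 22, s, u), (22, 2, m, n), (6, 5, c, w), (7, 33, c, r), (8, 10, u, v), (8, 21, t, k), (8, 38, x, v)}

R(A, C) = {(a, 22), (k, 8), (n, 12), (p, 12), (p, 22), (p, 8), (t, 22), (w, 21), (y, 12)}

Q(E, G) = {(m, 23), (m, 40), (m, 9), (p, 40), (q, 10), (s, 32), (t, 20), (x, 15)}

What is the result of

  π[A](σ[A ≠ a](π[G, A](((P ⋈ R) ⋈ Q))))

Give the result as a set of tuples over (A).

{k, n, p, t, y}

P ⋈ R (natural join on C): {(12, 22, s, u, n), (12, 22, s, u, p), (12, 22, s, u, y), (22, 2, m, n, a), (22, 2, m, n, p), (22, 2, m, n, t), (8, 10, u, v, k), (8, 10, u, v, p), (8, 21, t, k, k), (8, 21, t, k, p), (8, 38, x, v, k), (8, 38, x, v, p)}
(P ⋈ R) ⋈ Q (natural join on E): {(12, 22, s, u, n, 32), (12, 22, s, u, p, 32), (12, 22, s, u, y, 32), (22, 2, m, n, a, 23), (22, 2, m, n, a, 40), (22, 2, m, n, a, 9), (22, 2, m, n, p, 23), (22, 2, m, n, p, 40), (22, 2, m, n, p, 9), (22, 2, m, n, t, 23), (22, 2, m, n, t, 40), (22, 2, m, n, t, 9), (8, 21, t, k, k, 20), (8, 21, t, k, p, 20), (8, 38, x, v, k, 15), (8, 38, x, v, p, 15)}
Projecting to G, A: {(15, k), (15, p), (20, k), (20, p), (23, a), (23, p), (23, t), (32, n), (32, p), (32, y), (40, a), (40, p), (40, t), (9, a), (9, p), (9, t)}
Selection A ≠ a: {(15, k), (15, p), (20, k), (20, p), (23, p), (23, t), (32, n), (32, p), (32, y), (40, p), (40, t), (9, p), (9, t)}
Projecting to A (8 duplicate(s) eliminated): {k, n, p, t, y}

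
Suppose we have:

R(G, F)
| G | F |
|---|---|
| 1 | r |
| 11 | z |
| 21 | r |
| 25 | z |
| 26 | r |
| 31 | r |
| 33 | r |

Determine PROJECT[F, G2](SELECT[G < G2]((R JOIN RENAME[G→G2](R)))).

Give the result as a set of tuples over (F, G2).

{(r, 21), (r, 26), (r, 31), (r, 33), (z, 25)}

ρ[G→G2]: schema becomes (G2, F); tuples unchanged.
Joining R and RENAME[G→G2](R) on F yields {(1, r, 1), (1, r, 21), (1, r, 26), (1, r, 31), (1, r, 33), (11, z, 11), (11, z, 25), (21, r, 1), (21, r, 21), (21, r, 26), (21, r, 31), (21, r, 33), (25, z, 11), (25, z, 25), (26, r, 1), (26, r, 21), (26, r, 26), (26, r, 31), (26, r, 33), (31, r, 1), (31, r, 21), (31, r, 26), (31, r, 31), (31, r, 33), (33, r, 1), (33, r, 21), (33, r, 26), (33, r, 31), (33, r, 33)}.
Selection G < G2: {(1, r, 21), (1, r, 26), (1, r, 31), (1, r, 33), (11, z, 25), (21, r, 26), (21, r, 31), (21, r, 33), (26, r, 31), (26, r, 33), (31, r, 33)}
π[F, G2]: project onto (F, G2) (6 duplicate(s) eliminated) → {(r, 21), (r, 26), (r, 31), (r, 33), (z, 25)}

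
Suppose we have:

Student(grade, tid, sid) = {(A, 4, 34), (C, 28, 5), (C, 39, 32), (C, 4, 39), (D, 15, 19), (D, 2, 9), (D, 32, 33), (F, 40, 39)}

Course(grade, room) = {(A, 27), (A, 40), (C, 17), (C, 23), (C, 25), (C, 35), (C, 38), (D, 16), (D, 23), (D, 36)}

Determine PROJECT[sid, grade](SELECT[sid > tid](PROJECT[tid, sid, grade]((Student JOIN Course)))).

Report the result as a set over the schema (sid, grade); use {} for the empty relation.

Student ⋈ Course (natural join on grade): {(A, 4, 34, 27), (A, 4, 34, 40), (C, 28, 5, 17), (C, 28, 5, 23), (C, 28, 5, 25), (C, 28, 5, 35), (C, 28, 5, 38), (C, 39, 32, 17), (C, 39, 32, 23), (C, 39, 32, 25), (C, 39, 32, 35), (C, 39, 32, 38), (C, 4, 39, 17), (C, 4, 39, 23), (C, 4, 39, 25), (C, 4, 39, 35), (C, 4, 39, 38), (D, 15, 19, 16), (D, 15, 19, 23), (D, 15, 19, 36), (D, 2, 9, 16), (D, 2, 9, 23), (D, 2, 9, 36), (D, 32, 33, 16), (D, 32, 33, 23), (D, 32, 33, 36)}
Keep only column(s) tid, sid, grade (19 duplicate(s) eliminated): {(15, 19, D), (2, 9, D), (28, 5, C), (32, 33, D), (39, 32, C), (4, 34, A), (4, 39, C)}
Apply σ_{sid > tid}; surviving tuples: {(15, 19, D), (2, 9, D), (32, 33, D), (4, 34, A), (4, 39, C)}
Keep only column(s) sid, grade: {(19, D), (33, D), (34, A), (39, C), (9, D)}

{(19, D), (33, D), (34, A), (39, C), (9, D)}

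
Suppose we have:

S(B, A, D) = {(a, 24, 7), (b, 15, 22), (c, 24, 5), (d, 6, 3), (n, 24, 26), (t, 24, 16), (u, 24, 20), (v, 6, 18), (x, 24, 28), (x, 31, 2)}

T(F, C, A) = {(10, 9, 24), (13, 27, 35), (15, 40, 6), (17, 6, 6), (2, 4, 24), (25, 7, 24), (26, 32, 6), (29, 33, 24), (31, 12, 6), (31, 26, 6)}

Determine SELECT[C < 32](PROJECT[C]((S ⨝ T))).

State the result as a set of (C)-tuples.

{12, 26, 4, 6, 7, 9}

S ⋈ T (natural join on A): {(a, 24, 7, 10, 9), (a, 24, 7, 2, 4), (a, 24, 7, 25, 7), (a, 24, 7, 29, 33), (c, 24, 5, 10, 9), (c, 24, 5, 2, 4), (c, 24, 5, 25, 7), (c, 24, 5, 29, 33), (d, 6, 3, 15, 40), (d, 6, 3, 17, 6), (d, 6, 3, 26, 32), (d, 6, 3, 31, 12), (d, 6, 3, 31, 26), (n, 24, 26, 10, 9), (n, 24, 26, 2, 4), (n, 24, 26, 25, 7), (n, 24, 26, 29, 33), (t, 24, 16, 10, 9), (t, 24, 16, 2, 4), (t, 24, 16, 25, 7), (t, 24, 16, 29, 33), (u, 24, 20, 10, 9), (u, 24, 20, 2, 4), (u, 24, 20, 25, 7), (u, 24, 20, 29, 33), (v, 6, 18, 15, 40), (v, 6, 18, 17, 6), (v, 6, 18, 26, 32), (v, 6, 18, 31, 12), (v, 6, 18, 31, 26), (x, 24, 28, 10, 9), (x, 24, 28, 2, 4), (x, 24, 28, 25, 7), (x, 24, 28, 29, 33)}
π[C]: project onto (C) (25 duplicate(s) eliminated) → {12, 26, 32, 33, 4, 40, 6, 7, 9}
Apply σ_{C < 32}; surviving tuples: {12, 26, 4, 6, 7, 9}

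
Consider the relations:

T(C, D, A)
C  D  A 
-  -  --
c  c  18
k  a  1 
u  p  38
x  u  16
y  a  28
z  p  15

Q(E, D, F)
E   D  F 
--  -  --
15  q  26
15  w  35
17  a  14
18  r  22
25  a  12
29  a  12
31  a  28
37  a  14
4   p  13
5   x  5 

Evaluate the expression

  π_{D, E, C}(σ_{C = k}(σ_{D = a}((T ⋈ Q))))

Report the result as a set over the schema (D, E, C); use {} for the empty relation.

Joining T and Q on D yields {(k, a, 1, 17, 14), (k, a, 1, 25, 12), (k, a, 1, 29, 12), (k, a, 1, 31, 28), (k, a, 1, 37, 14), (u, p, 38, 4, 13), (y, a, 28, 17, 14), (y, a, 28, 25, 12), (y, a, 28, 29, 12), (y, a, 28, 31, 28), (y, a, 28, 37, 14), (z, p, 15, 4, 13)}.
σ[D = a]: keep tuples satisfying D = a → {(k, a, 1, 17, 14), (k, a, 1, 25, 12), (k, a, 1, 29, 12), (k, a, 1, 31, 28), (k, a, 1, 37, 14), (y, a, 28, 17, 14), (y, a, 28, 25, 12), (y, a, 28, 29, 12), (y, a, 28, 31, 28), (y, a, 28, 37, 14)}
σ[C = k]: keep tuples satisfying C = k → {(k, a, 1, 17, 14), (k, a, 1, 25, 12), (k, a, 1, 29, 12), (k, a, 1, 31, 28), (k, a, 1, 37, 14)}
Projecting to D, E, C: {(a, 17, k), (a, 25, k), (a, 29, k), (a, 31, k), (a, 37, k)}

{(a, 17, k), (a, 25, k), (a, 29, k), (a, 31, k), (a, 37, k)}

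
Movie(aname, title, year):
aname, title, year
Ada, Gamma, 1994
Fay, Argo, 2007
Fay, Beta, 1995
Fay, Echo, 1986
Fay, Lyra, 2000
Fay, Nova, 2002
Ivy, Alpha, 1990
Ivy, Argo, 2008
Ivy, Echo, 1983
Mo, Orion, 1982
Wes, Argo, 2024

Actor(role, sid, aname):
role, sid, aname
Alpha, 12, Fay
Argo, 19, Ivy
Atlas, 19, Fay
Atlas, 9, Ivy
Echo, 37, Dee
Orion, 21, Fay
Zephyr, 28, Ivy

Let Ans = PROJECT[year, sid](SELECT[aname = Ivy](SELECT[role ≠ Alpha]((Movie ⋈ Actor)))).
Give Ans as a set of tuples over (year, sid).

{(1983, 19), (1983, 28), (1983, 9), (1990, 19), (1990, 28), (1990, 9), (2008, 19), (2008, 28), (2008, 9)}

Natural join on aname: {(Fay, Argo, 2007, Alpha, 12), (Fay, Argo, 2007, Atlas, 19), (Fay, Argo, 2007, Orion, 21), (Fay, Beta, 1995, Alpha, 12), (Fay, Beta, 1995, Atlas, 19), (Fay, Beta, 1995, Orion, 21), (Fay, Echo, 1986, Alpha, 12), (Fay, Echo, 1986, Atlas, 19), (Fay, Echo, 1986, Orion, 21), (Fay, Lyra, 2000, Alpha, 12), (Fay, Lyra, 2000, Atlas, 19), (Fay, Lyra, 2000, Orion, 21), (Fay, Nova, 2002, Alpha, 12), (Fay, Nova, 2002, Atlas, 19), (Fay, Nova, 2002, Orion, 21), (Ivy, Alpha, 1990, Argo, 19), (Ivy, Alpha, 1990, Atlas, 9), (Ivy, Alpha, 1990, Zephyr, 28), (Ivy, Argo, 2008, Argo, 19), (Ivy, Argo, 2008, Atlas, 9), (Ivy, Argo, 2008, Zephyr, 28), (Ivy, Echo, 1983, Argo, 19), (Ivy, Echo, 1983, Atlas, 9), (Ivy, Echo, 1983, Zephyr, 28)}
Selection role ≠ Alpha: {(Fay, Argo, 2007, Atlas, 19), (Fay, Argo, 2007, Orion, 21), (Fay, Beta, 1995, Atlas, 19), (Fay, Beta, 1995, Orion, 21), (Fay, Echo, 1986, Atlas, 19), (Fay, Echo, 1986, Orion, 21), (Fay, Lyra, 2000, Atlas, 19), (Fay, Lyra, 2000, Orion, 21), (Fay, Nova, 2002, Atlas, 19), (Fay, Nova, 2002, Orion, 21), (Ivy, Alpha, 1990, Argo, 19), (Ivy, Alpha, 1990, Atlas, 9), (Ivy, Alpha, 1990, Zephyr, 28), (Ivy, Argo, 2008, Argo, 19), (Ivy, Argo, 2008, Atlas, 9), (Ivy, Argo, 2008, Zephyr, 28), (Ivy, Echo, 1983, Argo, 19), (Ivy, Echo, 1983, Atlas, 9), (Ivy, Echo, 1983, Zephyr, 28)}
Selection aname = Ivy: {(Ivy, Alpha, 1990, Argo, 19), (Ivy, Alpha, 1990, Atlas, 9), (Ivy, Alpha, 1990, Zephyr, 28), (Ivy, Argo, 2008, Argo, 19), (Ivy, Argo, 2008, Atlas, 9), (Ivy, Argo, 2008, Zephyr, 28), (Ivy, Echo, 1983, Argo, 19), (Ivy, Echo, 1983, Atlas, 9), (Ivy, Echo, 1983, Zephyr, 28)}
Keep only column(s) year, sid: {(1983, 19), (1983, 28), (1983, 9), (1990, 19), (1990, 28), (1990, 9), (2008, 19), (2008, 28), (2008, 9)}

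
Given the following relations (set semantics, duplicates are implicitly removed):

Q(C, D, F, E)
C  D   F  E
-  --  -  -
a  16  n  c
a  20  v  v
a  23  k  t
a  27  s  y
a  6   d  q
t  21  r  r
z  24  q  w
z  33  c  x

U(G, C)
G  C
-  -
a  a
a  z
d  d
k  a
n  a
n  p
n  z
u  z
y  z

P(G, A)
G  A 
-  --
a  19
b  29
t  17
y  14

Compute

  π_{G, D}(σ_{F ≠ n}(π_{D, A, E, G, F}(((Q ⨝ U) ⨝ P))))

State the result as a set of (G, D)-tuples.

Q ⋈ U (natural join on C): {(a, 16, n, c, a), (a, 16, n, c, k), (a, 16, n, c, n), (a, 20, v, v, a), (a, 20, v, v, k), (a, 20, v, v, n), (a, 23, k, t, a), (a, 23, k, t, k), (a, 23, k, t, n), (a, 27, s, y, a), (a, 27, s, y, k), (a, 27, s, y, n), (a, 6, d, q, a), (a, 6, d, q, k), (a, 6, d, q, n), (z, 24, q, w, a), (z, 24, q, w, n), (z, 24, q, w, u), (z, 24, q, w, y), (z, 33, c, x, a), (z, 33, c, x, n), (z, 33, c, x, u), (z, 33, c, x, y)}
(Q ⨝ U) ⋈ P (natural join on G): {(a, 16, n, c, a, 19), (a, 20, v, v, a, 19), (a, 23, k, t, a, 19), (a, 27, s, y, a, 19), (a, 6, d, q, a, 19), (z, 24, q, w, a, 19), (z, 24, q, w, y, 14), (z, 33, c, x, a, 19), (z, 33, c, x, y, 14)}
π[D, A, E, G, F]: project onto (D, A, E, G, F) → {(16, 19, c, a, n), (20, 19, v, a, v), (23, 19, t, a, k), (24, 14, w, y, q), (24, 19, w, a, q), (27, 19, y, a, s), (33, 14, x, y, c), (33, 19, x, a, c), (6, 19, q, a, d)}
σ[F ≠ n]: keep tuples satisfying F ≠ n → {(20, 19, v, a, v), (23, 19, t, a, k), (24, 14, w, y, q), (24, 19, w, a, q), (27, 19, y, a, s), (33, 14, x, y, c), (33, 19, x, a, c), (6, 19, q, a, d)}
π[G, D]: project onto (G, D) → {(a, 20), (a, 23), (a, 24), (a, 27), (a, 33), (a, 6), (y, 24), (y, 33)}

{(a, 20), (a, 23), (a, 24), (a, 27), (a, 33), (a, 6), (y, 24), (y, 33)}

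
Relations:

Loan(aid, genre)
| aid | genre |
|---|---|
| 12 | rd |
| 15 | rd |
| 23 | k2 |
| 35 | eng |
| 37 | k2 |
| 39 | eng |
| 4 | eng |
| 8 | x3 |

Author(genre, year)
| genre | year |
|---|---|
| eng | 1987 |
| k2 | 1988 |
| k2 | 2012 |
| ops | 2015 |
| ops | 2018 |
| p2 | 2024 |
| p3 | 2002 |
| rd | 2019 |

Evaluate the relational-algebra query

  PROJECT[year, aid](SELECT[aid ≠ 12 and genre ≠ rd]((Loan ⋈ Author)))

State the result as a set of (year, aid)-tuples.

Loan ⋈ Author (natural join on genre): {(12, rd, 2019), (15, rd, 2019), (23, k2, 1988), (23, k2, 2012), (35, eng, 1987), (37, k2, 1988), (37, k2, 2012), (39, eng, 1987), (4, eng, 1987)}
Selection aid ≠ 12 and genre ≠ rd: {(23, k2, 1988), (23, k2, 2012), (35, eng, 1987), (37, k2, 1988), (37, k2, 2012), (39, eng, 1987), (4, eng, 1987)}
π[year, aid]: project onto (year, aid) → {(1987, 35), (1987, 39), (1987, 4), (1988, 23), (1988, 37), (2012, 23), (2012, 37)}

{(1987, 35), (1987, 39), (1987, 4), (1988, 23), (1988, 37), (2012, 23), (2012, 37)}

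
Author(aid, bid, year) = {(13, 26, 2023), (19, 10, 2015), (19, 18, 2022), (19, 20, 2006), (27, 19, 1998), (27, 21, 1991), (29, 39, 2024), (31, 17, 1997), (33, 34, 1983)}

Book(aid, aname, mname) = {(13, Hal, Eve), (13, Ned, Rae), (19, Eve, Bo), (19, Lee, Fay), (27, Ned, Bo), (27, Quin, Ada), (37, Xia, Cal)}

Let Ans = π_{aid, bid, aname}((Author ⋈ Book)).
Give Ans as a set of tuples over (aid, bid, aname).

{(13, 26, Hal), (13, 26, Ned), (19, 10, Eve), (19, 10, Lee), (19, 18, Eve), (19, 18, Lee), (19, 20, Eve), (19, 20, Lee), (27, 19, Ned), (27, 19, Quin), (27, 21, Ned), (27, 21, Quin)}

Joining Author and Book on aid yields {(13, 26, 2023, Hal, Eve), (13, 26, 2023, Ned, Rae), (19, 10, 2015, Eve, Bo), (19, 10, 2015, Lee, Fay), (19, 18, 2022, Eve, Bo), (19, 18, 2022, Lee, Fay), (19, 20, 2006, Eve, Bo), (19, 20, 2006, Lee, Fay), (27, 19, 1998, Ned, Bo), (27, 19, 1998, Quin, Ada), (27, 21, 1991, Ned, Bo), (27, 21, 1991, Quin, Ada)}.
Projecting to aid, bid, aname: {(13, 26, Hal), (13, 26, Ned), (19, 10, Eve), (19, 10, Lee), (19, 18, Eve), (19, 18, Lee), (19, 20, Eve), (19, 20, Lee), (27, 19, Ned), (27, 19, Quin), (27, 21, Ned), (27, 21, Quin)}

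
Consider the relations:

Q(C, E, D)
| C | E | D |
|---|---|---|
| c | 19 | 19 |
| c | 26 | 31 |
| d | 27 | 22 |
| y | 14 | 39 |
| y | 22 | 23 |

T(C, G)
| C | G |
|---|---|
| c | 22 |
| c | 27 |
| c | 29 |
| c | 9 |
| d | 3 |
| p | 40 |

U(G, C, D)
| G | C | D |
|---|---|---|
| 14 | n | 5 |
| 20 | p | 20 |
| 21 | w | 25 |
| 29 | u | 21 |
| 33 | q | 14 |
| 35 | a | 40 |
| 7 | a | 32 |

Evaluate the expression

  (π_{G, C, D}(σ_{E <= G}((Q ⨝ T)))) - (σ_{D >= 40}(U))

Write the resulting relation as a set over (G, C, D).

{(22, c, 19), (27, c, 19), (27, c, 31), (29, c, 19), (29, c, 31)}

Natural join on C: {(c, 19, 19, 22), (c, 19, 19, 27), (c, 19, 19, 29), (c, 19, 19, 9), (c, 26, 31, 22), (c, 26, 31, 27), (c, 26, 31, 29), (c, 26, 31, 9), (d, 27, 22, 3)}
Apply σ_{E <= G}; surviving tuples: {(c, 19, 19, 22), (c, 19, 19, 27), (c, 19, 19, 29), (c, 26, 31, 27), (c, 26, 31, 29)}
π_{G, C, D} gives {(22, c, 19), (27, c, 19), (27, c, 31), (29, c, 19), (29, c, 31)}.
Apply σ_{D >= 40}; surviving tuples: {(35, a, 40)}
Difference: {(22, c, 19), (27, c, 19), (27, c, 31), (29, c, 19), (29, c, 31)} with {(35, a, 40)} → {(22, c, 19), (27, c, 19), (27, c, 31), (29, c, 19), (29, c, 31)}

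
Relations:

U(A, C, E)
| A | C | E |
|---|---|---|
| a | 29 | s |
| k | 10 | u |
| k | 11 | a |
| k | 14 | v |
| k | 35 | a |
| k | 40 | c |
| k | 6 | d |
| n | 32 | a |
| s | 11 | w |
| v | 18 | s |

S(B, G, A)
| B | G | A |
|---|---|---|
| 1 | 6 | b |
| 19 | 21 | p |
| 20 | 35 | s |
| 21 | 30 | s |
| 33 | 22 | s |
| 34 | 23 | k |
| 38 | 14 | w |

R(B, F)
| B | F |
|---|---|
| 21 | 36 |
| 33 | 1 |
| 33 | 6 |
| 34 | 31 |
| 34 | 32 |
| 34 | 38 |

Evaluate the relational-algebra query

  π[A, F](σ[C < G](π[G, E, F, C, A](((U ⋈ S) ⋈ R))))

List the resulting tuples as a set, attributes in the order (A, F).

{(k, 31), (k, 32), (k, 38), (s, 1), (s, 36), (s, 6)}

Joining U and S on A yields {(k, 10, u, 34, 23), (k, 11, a, 34, 23), (k, 14, v, 34, 23), (k, 35, a, 34, 23), (k, 40, c, 34, 23), (k, 6, d, 34, 23), (s, 11, w, 20, 35), (s, 11, w, 21, 30), (s, 11, w, 33, 22)}.
Joining (U ⋈ S) and R on B yields {(k, 10, u, 34, 23, 31), (k, 10, u, 34, 23, 32), (k, 10, u, 34, 23, 38), (k, 11, a, 34, 23, 31), (k, 11, a, 34, 23, 32), (k, 11, a, 34, 23, 38), (k, 14, v, 34, 23, 31), (k, 14, v, 34, 23, 32), (k, 14, v, 34, 23, 38), (k, 35, a, 34, 23, 31), (k, 35, a, 34, 23, 32), (k, 35, a, 34, 23, 38), (k, 40, c, 34, 23, 31), (k, 40, c, 34, 23, 32), (k, 40, c, 34, 23, 38), (k, 6, d, 34, 23, 31), (k, 6, d, 34, 23, 32), (k, 6, d, 34, 23, 38), (s, 11, w, 21, 30, 36), (s, 11, w, 33, 22, 1), (s, 11, w, 33, 22, 6)}.
π[G, E, F, C, A]: project onto (G, E, F, C, A) → {(22, w, 1, 11, s), (22, w, 6, 11, s), (23, a, 31, 11, k), (23, a, 31, 35, k), (23, a, 32, 11, k), (23, a, 32, 35, k), (23, a, 38, 11, k), (23, a, 38, 35, k), (23, c, 31, 40, k), (23, c, 32, 40, k), (23, c, 38, 40, k), (23, d, 31, 6, k), (23, d, 32, 6, k), (23, d, 38, 6, k), (23, u, 31, 10, k), (23, u, 32, 10, k), (23, u, 38, 10, k), (23, v, 31, 14, k), (23, v, 32, 14, k), (23, v, 38, 14, k), (30, w, 36, 11, s)}
Apply σ_{C < G}; surviving tuples: {(22, w, 1, 11, s), (22, w, 6, 11, s), (23, a, 31, 11, k), (23, a, 32, 11, k), (23, a, 38, 11, k), (23, d, 31, 6, k), (23, d, 32, 6, k), (23, d, 38, 6, k), (23, u, 31, 10, k), (23, u, 32, 10, k), (23, u, 38, 10, k), (23, v, 31, 14, k), (23, v, 32, 14, k), (23, v, 38, 14, k), (30, w, 36, 11, s)}
π[A, F]: project onto (A, F) (9 duplicate(s) eliminated) → {(k, 31), (k, 32), (k, 38), (s, 1), (s, 36), (s, 6)}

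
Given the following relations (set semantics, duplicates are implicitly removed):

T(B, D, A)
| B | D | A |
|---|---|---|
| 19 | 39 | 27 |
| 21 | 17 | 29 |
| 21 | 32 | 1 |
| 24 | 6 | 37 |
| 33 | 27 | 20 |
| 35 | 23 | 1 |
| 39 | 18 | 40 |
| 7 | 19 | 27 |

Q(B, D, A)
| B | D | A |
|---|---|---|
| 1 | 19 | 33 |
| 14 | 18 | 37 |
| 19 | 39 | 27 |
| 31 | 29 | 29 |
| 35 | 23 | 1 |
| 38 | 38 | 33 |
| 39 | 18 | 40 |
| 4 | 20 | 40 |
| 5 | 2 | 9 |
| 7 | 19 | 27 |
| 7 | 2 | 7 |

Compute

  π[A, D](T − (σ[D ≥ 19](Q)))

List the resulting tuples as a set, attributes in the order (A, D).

{(1, 32), (20, 27), (29, 17), (37, 6), (40, 18)}

Filtering on D ≥ 19 leaves {(1, 19, 33), (19, 39, 27), (31, 29, 29), (35, 23, 1), (38, 38, 33), (4, 20, 40), (7, 19, 27)}.
Difference: {(19, 39, 27), (21, 17, 29), (21, 32, 1), (24, 6, 37), (33, 27, 20), (35, 23, 1), (39, 18, 40), (7, 19, 27)} with {(1, 19, 33), (19, 39, 27), (31, 29, 29), (35, 23, 1), (38, 38, 33), (4, 20, 40), (7, 19, 27)} → {(21, 17, 29), (21, 32, 1), (24, 6, 37), (33, 27, 20), (39, 18, 40)}
Keep only column(s) A, D: {(1, 32), (20, 27), (29, 17), (37, 6), (40, 18)}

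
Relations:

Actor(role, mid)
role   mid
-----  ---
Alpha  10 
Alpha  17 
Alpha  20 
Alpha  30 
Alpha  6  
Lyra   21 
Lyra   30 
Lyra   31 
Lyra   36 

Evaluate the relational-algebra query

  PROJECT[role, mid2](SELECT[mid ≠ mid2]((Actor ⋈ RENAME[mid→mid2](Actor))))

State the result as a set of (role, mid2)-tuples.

ρ[mid→mid2]: schema becomes (role, mid2); tuples unchanged.
Joining Actor and RENAME[mid→mid2](Actor) on role yields {(Alpha, 10, 10), (Alpha, 10, 17), (Alpha, 10, 20), (Alpha, 10, 30), (Alpha, 10, 6), (Alpha, 17, 10), (Alpha, 17, 17), (Alpha, 17, 20), (Alpha, 17, 30), (Alpha, 17, 6), (Alpha, 20, 10), (Alpha, 20, 17), (Alpha, 20, 20), (Alpha, 20, 30), (Alpha, 20, 6), (Alpha, 30, 10), (Alpha, 30, 17), (Alpha, 30, 20), (Alpha, 30, 30), (Alpha, 30, 6), (Alpha, 6, 10), (Alpha, 6, 17), (Alpha, 6, 20), (Alpha, 6, 30), (Alpha, 6, 6), (Lyra, 21, 21), (Lyra, 21, 30), (Lyra, 21, 31), (Lyra, 21, 36), (Lyra, 30, 21), (Lyra, 30, 30), (Lyra, 30, 31), (Lyra, 30, 36), (Lyra, 31, 21), (Lyra, 31, 30), (Lyra, 31, 31), (Lyra, 31, 36), (Lyra, 36, 21), (Lyra, 36, 30), (Lyra, 36, 31), (Lyra, 36, 36)}.
Apply σ_{mid ≠ mid2}; surviving tuples: {(Alpha, 10, 17), (Alpha, 10, 20), (Alpha, 10, 30), (Alpha, 10, 6), (Alpha, 17, 10), (Alpha, 17, 20), (Alpha, 17, 30), (Alpha, 17, 6), (Alpha, 20, 10), (Alpha, 20, 17), (Alpha, 20, 30), (Alpha, 20, 6), (Alpha, 30, 10), (Alpha, 30, 17), (Alpha, 30, 20), (Alpha, 30, 6), (Alpha, 6, 10), (Alpha, 6, 17), (Alpha, 6, 20), (Alpha, 6, 30), (Lyra, 21, 30), (Lyra, 21, 31), (Lyra, 21, 36), (Lyra, 30, 21), (Lyra, 30, 31), (Lyra, 30, 36), (Lyra, 31, 21), (Lyra, 31, 30), (Lyra, 31, 36), (Lyra, 36, 21), (Lyra, 36, 30), (Lyra, 36, 31)}
Keep only column(s) role, mid2 (23 duplicate(s) eliminated): {(Alpha, 10), (Alpha, 17), (Alpha, 20), (Alpha, 30), (Alpha, 6), (Lyra, 21), (Lyra, 30), (Lyra, 31), (Lyra, 36)}

{(Alpha, 10), (Alpha, 17), (Alpha, 20), (Alpha, 30), (Alpha, 6), (Lyra, 21), (Lyra, 30), (Lyra, 31), (Lyra, 36)}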